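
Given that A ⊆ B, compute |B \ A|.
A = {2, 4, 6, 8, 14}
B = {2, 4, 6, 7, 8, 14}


Set A = {2, 4, 6, 8, 14}, |A| = 5
Set B = {2, 4, 6, 7, 8, 14}, |B| = 6
Since A ⊆ B: B \ A = {7}
|B| - |A| = 6 - 5 = 1

1


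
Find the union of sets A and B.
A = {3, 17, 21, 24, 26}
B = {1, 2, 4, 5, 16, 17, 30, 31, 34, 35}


Set A = {3, 17, 21, 24, 26}
Set B = {1, 2, 4, 5, 16, 17, 30, 31, 34, 35}
A ∪ B includes all elements in either set.
Elements from A: {3, 17, 21, 24, 26}
Elements from B not already included: {1, 2, 4, 5, 16, 30, 31, 34, 35}
A ∪ B = {1, 2, 3, 4, 5, 16, 17, 21, 24, 26, 30, 31, 34, 35}

{1, 2, 3, 4, 5, 16, 17, 21, 24, 26, 30, 31, 34, 35}


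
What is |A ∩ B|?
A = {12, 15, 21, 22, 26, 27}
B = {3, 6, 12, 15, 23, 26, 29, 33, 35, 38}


Set A = {12, 15, 21, 22, 26, 27}
Set B = {3, 6, 12, 15, 23, 26, 29, 33, 35, 38}
A ∩ B = {12, 15, 26}
|A ∩ B| = 3

3


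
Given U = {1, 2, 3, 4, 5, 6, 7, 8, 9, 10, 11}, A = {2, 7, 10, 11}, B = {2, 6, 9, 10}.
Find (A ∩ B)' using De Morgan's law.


U = {1, 2, 3, 4, 5, 6, 7, 8, 9, 10, 11}
A = {2, 7, 10, 11}, B = {2, 6, 9, 10}
A ∩ B = {2, 10}
(A ∩ B)' = U \ (A ∩ B) = {1, 3, 4, 5, 6, 7, 8, 9, 11}
Verification via A' ∪ B': A' = {1, 3, 4, 5, 6, 8, 9}, B' = {1, 3, 4, 5, 7, 8, 11}
A' ∪ B' = {1, 3, 4, 5, 6, 7, 8, 9, 11} ✓

{1, 3, 4, 5, 6, 7, 8, 9, 11}


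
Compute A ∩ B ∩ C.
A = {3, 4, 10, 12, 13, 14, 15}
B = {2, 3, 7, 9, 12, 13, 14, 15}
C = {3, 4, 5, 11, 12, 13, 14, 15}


Set A = {3, 4, 10, 12, 13, 14, 15}
Set B = {2, 3, 7, 9, 12, 13, 14, 15}
Set C = {3, 4, 5, 11, 12, 13, 14, 15}
First, A ∩ B = {3, 12, 13, 14, 15}
Then, (A ∩ B) ∩ C = {3, 12, 13, 14, 15}

{3, 12, 13, 14, 15}


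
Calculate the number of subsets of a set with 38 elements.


The set has 38 elements.
The power set contains all possible subsets.
|P(A)| = 2^|A| = 2^38 = 274877906944

274877906944


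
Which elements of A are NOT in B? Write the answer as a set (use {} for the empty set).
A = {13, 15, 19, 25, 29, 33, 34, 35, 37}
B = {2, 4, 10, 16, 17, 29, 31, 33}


Set A = {13, 15, 19, 25, 29, 33, 34, 35, 37}
Set B = {2, 4, 10, 16, 17, 29, 31, 33}
Check each element of A against B:
13 ∉ B (include), 15 ∉ B (include), 19 ∉ B (include), 25 ∉ B (include), 29 ∈ B, 33 ∈ B, 34 ∉ B (include), 35 ∉ B (include), 37 ∉ B (include)
Elements of A not in B: {13, 15, 19, 25, 34, 35, 37}

{13, 15, 19, 25, 34, 35, 37}


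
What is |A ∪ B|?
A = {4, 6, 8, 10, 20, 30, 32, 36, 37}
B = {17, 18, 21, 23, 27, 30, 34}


Set A = {4, 6, 8, 10, 20, 30, 32, 36, 37}, |A| = 9
Set B = {17, 18, 21, 23, 27, 30, 34}, |B| = 7
A ∩ B = {30}, |A ∩ B| = 1
|A ∪ B| = |A| + |B| - |A ∩ B| = 9 + 7 - 1 = 15

15


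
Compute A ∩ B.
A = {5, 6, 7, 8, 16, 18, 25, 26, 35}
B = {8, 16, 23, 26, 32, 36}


Set A = {5, 6, 7, 8, 16, 18, 25, 26, 35}
Set B = {8, 16, 23, 26, 32, 36}
A ∩ B includes only elements in both sets.
Check each element of A against B:
5 ✗, 6 ✗, 7 ✗, 8 ✓, 16 ✓, 18 ✗, 25 ✗, 26 ✓, 35 ✗
A ∩ B = {8, 16, 26}

{8, 16, 26}


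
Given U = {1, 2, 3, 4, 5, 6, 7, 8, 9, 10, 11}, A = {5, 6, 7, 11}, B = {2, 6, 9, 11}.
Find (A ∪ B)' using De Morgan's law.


U = {1, 2, 3, 4, 5, 6, 7, 8, 9, 10, 11}
A = {5, 6, 7, 11}, B = {2, 6, 9, 11}
A ∪ B = {2, 5, 6, 7, 9, 11}
(A ∪ B)' = U \ (A ∪ B) = {1, 3, 4, 8, 10}
Verification via A' ∩ B': A' = {1, 2, 3, 4, 8, 9, 10}, B' = {1, 3, 4, 5, 7, 8, 10}
A' ∩ B' = {1, 3, 4, 8, 10} ✓

{1, 3, 4, 8, 10}


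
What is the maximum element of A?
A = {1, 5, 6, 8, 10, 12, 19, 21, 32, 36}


Set A = {1, 5, 6, 8, 10, 12, 19, 21, 32, 36}
Elements in ascending order: 1, 5, 6, 8, 10, 12, 19, 21, 32, 36
The largest element is 36.

36


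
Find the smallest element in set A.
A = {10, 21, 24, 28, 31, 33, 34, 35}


Set A = {10, 21, 24, 28, 31, 33, 34, 35}
Elements in ascending order: 10, 21, 24, 28, 31, 33, 34, 35
The smallest element is 10.

10


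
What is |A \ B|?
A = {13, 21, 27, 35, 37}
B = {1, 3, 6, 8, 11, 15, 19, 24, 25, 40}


Set A = {13, 21, 27, 35, 37}
Set B = {1, 3, 6, 8, 11, 15, 19, 24, 25, 40}
A \ B = {13, 21, 27, 35, 37}
|A \ B| = 5

5


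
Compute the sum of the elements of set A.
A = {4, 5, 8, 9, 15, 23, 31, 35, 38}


Set A = {4, 5, 8, 9, 15, 23, 31, 35, 38}
Sum = 4 + 5 + 8 + 9 + 15 + 23 + 31 + 35 + 38 = 168

168


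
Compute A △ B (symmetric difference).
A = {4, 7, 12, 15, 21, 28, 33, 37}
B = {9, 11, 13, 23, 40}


Set A = {4, 7, 12, 15, 21, 28, 33, 37}
Set B = {9, 11, 13, 23, 40}
A △ B = (A \ B) ∪ (B \ A)
Elements in A but not B: {4, 7, 12, 15, 21, 28, 33, 37}
Elements in B but not A: {9, 11, 13, 23, 40}
A △ B = {4, 7, 9, 11, 12, 13, 15, 21, 23, 28, 33, 37, 40}

{4, 7, 9, 11, 12, 13, 15, 21, 23, 28, 33, 37, 40}


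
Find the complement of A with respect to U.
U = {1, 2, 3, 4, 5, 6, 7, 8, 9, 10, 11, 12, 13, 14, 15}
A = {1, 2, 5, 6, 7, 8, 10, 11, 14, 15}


Universal set U = {1, 2, 3, 4, 5, 6, 7, 8, 9, 10, 11, 12, 13, 14, 15}
Set A = {1, 2, 5, 6, 7, 8, 10, 11, 14, 15}
A' = U \ A = elements in U but not in A
Checking each element of U:
1 (in A, exclude), 2 (in A, exclude), 3 (not in A, include), 4 (not in A, include), 5 (in A, exclude), 6 (in A, exclude), 7 (in A, exclude), 8 (in A, exclude), 9 (not in A, include), 10 (in A, exclude), 11 (in A, exclude), 12 (not in A, include), 13 (not in A, include), 14 (in A, exclude), 15 (in A, exclude)
A' = {3, 4, 9, 12, 13}

{3, 4, 9, 12, 13}


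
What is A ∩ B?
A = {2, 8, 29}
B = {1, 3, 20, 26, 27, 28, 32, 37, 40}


Set A = {2, 8, 29}
Set B = {1, 3, 20, 26, 27, 28, 32, 37, 40}
A ∩ B includes only elements in both sets.
Check each element of A against B:
2 ✗, 8 ✗, 29 ✗
A ∩ B = {}

{}


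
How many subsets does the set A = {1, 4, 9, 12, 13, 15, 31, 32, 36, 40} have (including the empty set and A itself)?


Set A = {1, 4, 9, 12, 13, 15, 31, 32, 36, 40}
|A| = 10
The power set P(A) contains all subsets of A.
|P(A)| = 2^|A| = 2^10 = 1024

1024


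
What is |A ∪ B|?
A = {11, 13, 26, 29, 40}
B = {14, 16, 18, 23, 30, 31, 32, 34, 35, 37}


Set A = {11, 13, 26, 29, 40}, |A| = 5
Set B = {14, 16, 18, 23, 30, 31, 32, 34, 35, 37}, |B| = 10
A ∩ B = {}, |A ∩ B| = 0
|A ∪ B| = |A| + |B| - |A ∩ B| = 5 + 10 - 0 = 15

15


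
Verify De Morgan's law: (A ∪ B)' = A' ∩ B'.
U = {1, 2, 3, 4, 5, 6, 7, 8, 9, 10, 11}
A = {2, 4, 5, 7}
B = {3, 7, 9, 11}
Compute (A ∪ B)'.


U = {1, 2, 3, 4, 5, 6, 7, 8, 9, 10, 11}
A = {2, 4, 5, 7}, B = {3, 7, 9, 11}
A ∪ B = {2, 3, 4, 5, 7, 9, 11}
(A ∪ B)' = U \ (A ∪ B) = {1, 6, 8, 10}
Verification via A' ∩ B': A' = {1, 3, 6, 8, 9, 10, 11}, B' = {1, 2, 4, 5, 6, 8, 10}
A' ∩ B' = {1, 6, 8, 10} ✓

{1, 6, 8, 10}


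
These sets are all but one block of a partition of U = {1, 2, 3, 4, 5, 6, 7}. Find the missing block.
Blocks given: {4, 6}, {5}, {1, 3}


U = {1, 2, 3, 4, 5, 6, 7}
Shown blocks: {4, 6}, {5}, {1, 3}
A partition's blocks are pairwise disjoint and cover U, so the missing block = U \ (union of shown blocks).
Union of shown blocks: {1, 3, 4, 5, 6}
Missing block = U \ (union) = {2, 7}

{2, 7}


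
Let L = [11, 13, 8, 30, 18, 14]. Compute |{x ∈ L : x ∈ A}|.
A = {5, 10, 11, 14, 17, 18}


Set A = {5, 10, 11, 14, 17, 18}
Candidates: [11, 13, 8, 30, 18, 14]
Check each candidate:
11 ∈ A, 13 ∉ A, 8 ∉ A, 30 ∉ A, 18 ∈ A, 14 ∈ A
Count of candidates in A: 3

3


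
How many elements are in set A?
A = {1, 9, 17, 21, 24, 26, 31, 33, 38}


Set A = {1, 9, 17, 21, 24, 26, 31, 33, 38}
Listing elements: 1, 9, 17, 21, 24, 26, 31, 33, 38
Counting: 9 elements
|A| = 9

9


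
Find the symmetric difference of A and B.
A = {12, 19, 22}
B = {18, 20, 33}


Set A = {12, 19, 22}
Set B = {18, 20, 33}
A △ B = (A \ B) ∪ (B \ A)
Elements in A but not B: {12, 19, 22}
Elements in B but not A: {18, 20, 33}
A △ B = {12, 18, 19, 20, 22, 33}

{12, 18, 19, 20, 22, 33}


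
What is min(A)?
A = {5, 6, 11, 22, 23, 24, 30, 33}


Set A = {5, 6, 11, 22, 23, 24, 30, 33}
Elements in ascending order: 5, 6, 11, 22, 23, 24, 30, 33
The smallest element is 5.

5


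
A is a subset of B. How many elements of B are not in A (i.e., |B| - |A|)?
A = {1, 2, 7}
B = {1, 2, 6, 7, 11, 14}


Set A = {1, 2, 7}, |A| = 3
Set B = {1, 2, 6, 7, 11, 14}, |B| = 6
Since A ⊆ B: B \ A = {6, 11, 14}
|B| - |A| = 6 - 3 = 3

3


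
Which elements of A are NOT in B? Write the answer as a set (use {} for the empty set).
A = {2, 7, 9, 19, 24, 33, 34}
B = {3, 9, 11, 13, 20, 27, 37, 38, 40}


Set A = {2, 7, 9, 19, 24, 33, 34}
Set B = {3, 9, 11, 13, 20, 27, 37, 38, 40}
Check each element of A against B:
2 ∉ B (include), 7 ∉ B (include), 9 ∈ B, 19 ∉ B (include), 24 ∉ B (include), 33 ∉ B (include), 34 ∉ B (include)
Elements of A not in B: {2, 7, 19, 24, 33, 34}

{2, 7, 19, 24, 33, 34}


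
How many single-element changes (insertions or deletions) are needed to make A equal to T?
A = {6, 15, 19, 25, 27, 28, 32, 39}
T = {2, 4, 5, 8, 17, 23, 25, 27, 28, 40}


Set A = {6, 15, 19, 25, 27, 28, 32, 39}
Set T = {2, 4, 5, 8, 17, 23, 25, 27, 28, 40}
Elements to remove from A (in A, not in T): {6, 15, 19, 32, 39} → 5 removals
Elements to add to A (in T, not in A): {2, 4, 5, 8, 17, 23, 40} → 7 additions
Total edits = 5 + 7 = 12

12


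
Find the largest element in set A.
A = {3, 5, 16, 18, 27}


Set A = {3, 5, 16, 18, 27}
Elements in ascending order: 3, 5, 16, 18, 27
The largest element is 27.

27


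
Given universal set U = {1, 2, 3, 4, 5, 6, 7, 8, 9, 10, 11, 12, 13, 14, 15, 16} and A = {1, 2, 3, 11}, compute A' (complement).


Universal set U = {1, 2, 3, 4, 5, 6, 7, 8, 9, 10, 11, 12, 13, 14, 15, 16}
Set A = {1, 2, 3, 11}
A' = U \ A = elements in U but not in A
Checking each element of U:
1 (in A, exclude), 2 (in A, exclude), 3 (in A, exclude), 4 (not in A, include), 5 (not in A, include), 6 (not in A, include), 7 (not in A, include), 8 (not in A, include), 9 (not in A, include), 10 (not in A, include), 11 (in A, exclude), 12 (not in A, include), 13 (not in A, include), 14 (not in A, include), 15 (not in A, include), 16 (not in A, include)
A' = {4, 5, 6, 7, 8, 9, 10, 12, 13, 14, 15, 16}

{4, 5, 6, 7, 8, 9, 10, 12, 13, 14, 15, 16}


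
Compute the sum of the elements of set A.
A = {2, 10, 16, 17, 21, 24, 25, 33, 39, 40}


Set A = {2, 10, 16, 17, 21, 24, 25, 33, 39, 40}
Sum = 2 + 10 + 16 + 17 + 21 + 24 + 25 + 33 + 39 + 40 = 227

227


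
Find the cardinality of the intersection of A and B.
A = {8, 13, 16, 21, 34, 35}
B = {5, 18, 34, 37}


Set A = {8, 13, 16, 21, 34, 35}
Set B = {5, 18, 34, 37}
A ∩ B = {34}
|A ∩ B| = 1

1


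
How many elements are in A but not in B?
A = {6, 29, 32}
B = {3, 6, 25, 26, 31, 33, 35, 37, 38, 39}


Set A = {6, 29, 32}
Set B = {3, 6, 25, 26, 31, 33, 35, 37, 38, 39}
A \ B = {29, 32}
|A \ B| = 2

2


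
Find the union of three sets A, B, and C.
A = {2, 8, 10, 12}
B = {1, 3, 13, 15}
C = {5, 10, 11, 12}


Set A = {2, 8, 10, 12}
Set B = {1, 3, 13, 15}
Set C = {5, 10, 11, 12}
First, A ∪ B = {1, 2, 3, 8, 10, 12, 13, 15}
Then, (A ∪ B) ∪ C = {1, 2, 3, 5, 8, 10, 11, 12, 13, 15}

{1, 2, 3, 5, 8, 10, 11, 12, 13, 15}


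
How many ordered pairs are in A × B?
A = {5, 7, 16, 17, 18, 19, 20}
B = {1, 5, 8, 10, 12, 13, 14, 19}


Set A = {5, 7, 16, 17, 18, 19, 20} has 7 elements.
Set B = {1, 5, 8, 10, 12, 13, 14, 19} has 8 elements.
|A × B| = |A| × |B| = 7 × 8 = 56

56


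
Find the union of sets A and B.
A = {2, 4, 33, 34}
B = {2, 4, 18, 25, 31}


Set A = {2, 4, 33, 34}
Set B = {2, 4, 18, 25, 31}
A ∪ B includes all elements in either set.
Elements from A: {2, 4, 33, 34}
Elements from B not already included: {18, 25, 31}
A ∪ B = {2, 4, 18, 25, 31, 33, 34}

{2, 4, 18, 25, 31, 33, 34}


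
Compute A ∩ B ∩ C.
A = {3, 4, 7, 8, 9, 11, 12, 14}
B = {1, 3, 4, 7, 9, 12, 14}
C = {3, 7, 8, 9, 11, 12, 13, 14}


Set A = {3, 4, 7, 8, 9, 11, 12, 14}
Set B = {1, 3, 4, 7, 9, 12, 14}
Set C = {3, 7, 8, 9, 11, 12, 13, 14}
First, A ∩ B = {3, 4, 7, 9, 12, 14}
Then, (A ∩ B) ∩ C = {3, 7, 9, 12, 14}

{3, 7, 9, 12, 14}


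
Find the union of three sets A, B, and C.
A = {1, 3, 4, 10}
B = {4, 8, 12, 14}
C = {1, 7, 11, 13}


Set A = {1, 3, 4, 10}
Set B = {4, 8, 12, 14}
Set C = {1, 7, 11, 13}
First, A ∪ B = {1, 3, 4, 8, 10, 12, 14}
Then, (A ∪ B) ∪ C = {1, 3, 4, 7, 8, 10, 11, 12, 13, 14}

{1, 3, 4, 7, 8, 10, 11, 12, 13, 14}


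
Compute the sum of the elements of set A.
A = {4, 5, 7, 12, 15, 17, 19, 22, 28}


Set A = {4, 5, 7, 12, 15, 17, 19, 22, 28}
Sum = 4 + 5 + 7 + 12 + 15 + 17 + 19 + 22 + 28 = 129

129


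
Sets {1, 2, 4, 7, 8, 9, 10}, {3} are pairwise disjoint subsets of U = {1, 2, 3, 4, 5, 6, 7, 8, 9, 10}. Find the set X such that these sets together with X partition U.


U = {1, 2, 3, 4, 5, 6, 7, 8, 9, 10}
Shown blocks: {1, 2, 4, 7, 8, 9, 10}, {3}
A partition's blocks are pairwise disjoint and cover U, so the missing block = U \ (union of shown blocks).
Union of shown blocks: {1, 2, 3, 4, 7, 8, 9, 10}
Missing block = U \ (union) = {5, 6}

{5, 6}


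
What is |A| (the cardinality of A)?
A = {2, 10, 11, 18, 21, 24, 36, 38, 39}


Set A = {2, 10, 11, 18, 21, 24, 36, 38, 39}
Listing elements: 2, 10, 11, 18, 21, 24, 36, 38, 39
Counting: 9 elements
|A| = 9

9


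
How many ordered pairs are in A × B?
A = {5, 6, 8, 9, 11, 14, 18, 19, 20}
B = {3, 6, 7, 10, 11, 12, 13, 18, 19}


Set A = {5, 6, 8, 9, 11, 14, 18, 19, 20} has 9 elements.
Set B = {3, 6, 7, 10, 11, 12, 13, 18, 19} has 9 elements.
|A × B| = |A| × |B| = 9 × 9 = 81

81


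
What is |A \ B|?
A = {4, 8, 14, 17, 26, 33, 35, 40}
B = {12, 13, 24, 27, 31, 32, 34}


Set A = {4, 8, 14, 17, 26, 33, 35, 40}
Set B = {12, 13, 24, 27, 31, 32, 34}
A \ B = {4, 8, 14, 17, 26, 33, 35, 40}
|A \ B| = 8

8


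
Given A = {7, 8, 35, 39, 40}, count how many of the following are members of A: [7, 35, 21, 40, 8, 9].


Set A = {7, 8, 35, 39, 40}
Candidates: [7, 35, 21, 40, 8, 9]
Check each candidate:
7 ∈ A, 35 ∈ A, 21 ∉ A, 40 ∈ A, 8 ∈ A, 9 ∉ A
Count of candidates in A: 4

4


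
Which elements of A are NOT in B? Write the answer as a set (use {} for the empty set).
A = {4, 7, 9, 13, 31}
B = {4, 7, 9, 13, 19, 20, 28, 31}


Set A = {4, 7, 9, 13, 31}
Set B = {4, 7, 9, 13, 19, 20, 28, 31}
Check each element of A against B:
4 ∈ B, 7 ∈ B, 9 ∈ B, 13 ∈ B, 31 ∈ B
Elements of A not in B: {}

{}


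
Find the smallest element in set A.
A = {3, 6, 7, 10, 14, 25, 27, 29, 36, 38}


Set A = {3, 6, 7, 10, 14, 25, 27, 29, 36, 38}
Elements in ascending order: 3, 6, 7, 10, 14, 25, 27, 29, 36, 38
The smallest element is 3.

3


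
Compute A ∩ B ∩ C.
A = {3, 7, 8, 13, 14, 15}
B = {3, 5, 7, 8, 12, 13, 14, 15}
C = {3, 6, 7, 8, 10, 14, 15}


Set A = {3, 7, 8, 13, 14, 15}
Set B = {3, 5, 7, 8, 12, 13, 14, 15}
Set C = {3, 6, 7, 8, 10, 14, 15}
First, A ∩ B = {3, 7, 8, 13, 14, 15}
Then, (A ∩ B) ∩ C = {3, 7, 8, 14, 15}

{3, 7, 8, 14, 15}


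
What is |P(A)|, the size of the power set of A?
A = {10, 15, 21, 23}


Set A = {10, 15, 21, 23}
|A| = 4
The power set P(A) contains all subsets of A.
|P(A)| = 2^|A| = 2^4 = 16

16


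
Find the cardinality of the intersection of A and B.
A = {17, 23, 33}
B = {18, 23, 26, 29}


Set A = {17, 23, 33}
Set B = {18, 23, 26, 29}
A ∩ B = {23}
|A ∩ B| = 1

1


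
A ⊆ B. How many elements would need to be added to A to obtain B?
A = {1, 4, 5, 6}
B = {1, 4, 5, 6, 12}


Set A = {1, 4, 5, 6}, |A| = 4
Set B = {1, 4, 5, 6, 12}, |B| = 5
Since A ⊆ B: B \ A = {12}
|B| - |A| = 5 - 4 = 1

1


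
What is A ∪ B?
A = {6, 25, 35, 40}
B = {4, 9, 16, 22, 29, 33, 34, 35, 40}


Set A = {6, 25, 35, 40}
Set B = {4, 9, 16, 22, 29, 33, 34, 35, 40}
A ∪ B includes all elements in either set.
Elements from A: {6, 25, 35, 40}
Elements from B not already included: {4, 9, 16, 22, 29, 33, 34}
A ∪ B = {4, 6, 9, 16, 22, 25, 29, 33, 34, 35, 40}

{4, 6, 9, 16, 22, 25, 29, 33, 34, 35, 40}


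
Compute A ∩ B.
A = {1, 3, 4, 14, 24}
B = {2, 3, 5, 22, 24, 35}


Set A = {1, 3, 4, 14, 24}
Set B = {2, 3, 5, 22, 24, 35}
A ∩ B includes only elements in both sets.
Check each element of A against B:
1 ✗, 3 ✓, 4 ✗, 14 ✗, 24 ✓
A ∩ B = {3, 24}

{3, 24}


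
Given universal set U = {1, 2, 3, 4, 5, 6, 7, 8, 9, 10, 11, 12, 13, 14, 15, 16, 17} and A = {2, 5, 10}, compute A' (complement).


Universal set U = {1, 2, 3, 4, 5, 6, 7, 8, 9, 10, 11, 12, 13, 14, 15, 16, 17}
Set A = {2, 5, 10}
A' = U \ A = elements in U but not in A
Checking each element of U:
1 (not in A, include), 2 (in A, exclude), 3 (not in A, include), 4 (not in A, include), 5 (in A, exclude), 6 (not in A, include), 7 (not in A, include), 8 (not in A, include), 9 (not in A, include), 10 (in A, exclude), 11 (not in A, include), 12 (not in A, include), 13 (not in A, include), 14 (not in A, include), 15 (not in A, include), 16 (not in A, include), 17 (not in A, include)
A' = {1, 3, 4, 6, 7, 8, 9, 11, 12, 13, 14, 15, 16, 17}

{1, 3, 4, 6, 7, 8, 9, 11, 12, 13, 14, 15, 16, 17}


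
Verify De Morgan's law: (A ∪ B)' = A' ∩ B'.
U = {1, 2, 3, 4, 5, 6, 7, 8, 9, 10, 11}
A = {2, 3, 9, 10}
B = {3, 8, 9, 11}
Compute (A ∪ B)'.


U = {1, 2, 3, 4, 5, 6, 7, 8, 9, 10, 11}
A = {2, 3, 9, 10}, B = {3, 8, 9, 11}
A ∪ B = {2, 3, 8, 9, 10, 11}
(A ∪ B)' = U \ (A ∪ B) = {1, 4, 5, 6, 7}
Verification via A' ∩ B': A' = {1, 4, 5, 6, 7, 8, 11}, B' = {1, 2, 4, 5, 6, 7, 10}
A' ∩ B' = {1, 4, 5, 6, 7} ✓

{1, 4, 5, 6, 7}


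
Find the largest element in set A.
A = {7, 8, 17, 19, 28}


Set A = {7, 8, 17, 19, 28}
Elements in ascending order: 7, 8, 17, 19, 28
The largest element is 28.

28


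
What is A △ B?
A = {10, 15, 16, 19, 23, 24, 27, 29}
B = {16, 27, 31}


Set A = {10, 15, 16, 19, 23, 24, 27, 29}
Set B = {16, 27, 31}
A △ B = (A \ B) ∪ (B \ A)
Elements in A but not B: {10, 15, 19, 23, 24, 29}
Elements in B but not A: {31}
A △ B = {10, 15, 19, 23, 24, 29, 31}

{10, 15, 19, 23, 24, 29, 31}


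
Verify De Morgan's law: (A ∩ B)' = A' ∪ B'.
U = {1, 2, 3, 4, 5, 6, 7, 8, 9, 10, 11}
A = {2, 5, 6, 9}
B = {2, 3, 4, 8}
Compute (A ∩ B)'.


U = {1, 2, 3, 4, 5, 6, 7, 8, 9, 10, 11}
A = {2, 5, 6, 9}, B = {2, 3, 4, 8}
A ∩ B = {2}
(A ∩ B)' = U \ (A ∩ B) = {1, 3, 4, 5, 6, 7, 8, 9, 10, 11}
Verification via A' ∪ B': A' = {1, 3, 4, 7, 8, 10, 11}, B' = {1, 5, 6, 7, 9, 10, 11}
A' ∪ B' = {1, 3, 4, 5, 6, 7, 8, 9, 10, 11} ✓

{1, 3, 4, 5, 6, 7, 8, 9, 10, 11}


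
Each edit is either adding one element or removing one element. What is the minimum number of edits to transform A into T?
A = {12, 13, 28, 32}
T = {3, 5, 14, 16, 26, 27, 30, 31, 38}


Set A = {12, 13, 28, 32}
Set T = {3, 5, 14, 16, 26, 27, 30, 31, 38}
Elements to remove from A (in A, not in T): {12, 13, 28, 32} → 4 removals
Elements to add to A (in T, not in A): {3, 5, 14, 16, 26, 27, 30, 31, 38} → 9 additions
Total edits = 4 + 9 = 13

13


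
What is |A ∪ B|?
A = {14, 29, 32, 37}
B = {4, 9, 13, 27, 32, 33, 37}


Set A = {14, 29, 32, 37}, |A| = 4
Set B = {4, 9, 13, 27, 32, 33, 37}, |B| = 7
A ∩ B = {32, 37}, |A ∩ B| = 2
|A ∪ B| = |A| + |B| - |A ∩ B| = 4 + 7 - 2 = 9

9


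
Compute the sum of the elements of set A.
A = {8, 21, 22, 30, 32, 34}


Set A = {8, 21, 22, 30, 32, 34}
Sum = 8 + 21 + 22 + 30 + 32 + 34 = 147

147


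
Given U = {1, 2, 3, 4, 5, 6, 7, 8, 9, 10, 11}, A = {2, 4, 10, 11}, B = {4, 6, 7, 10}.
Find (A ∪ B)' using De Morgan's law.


U = {1, 2, 3, 4, 5, 6, 7, 8, 9, 10, 11}
A = {2, 4, 10, 11}, B = {4, 6, 7, 10}
A ∪ B = {2, 4, 6, 7, 10, 11}
(A ∪ B)' = U \ (A ∪ B) = {1, 3, 5, 8, 9}
Verification via A' ∩ B': A' = {1, 3, 5, 6, 7, 8, 9}, B' = {1, 2, 3, 5, 8, 9, 11}
A' ∩ B' = {1, 3, 5, 8, 9} ✓

{1, 3, 5, 8, 9}


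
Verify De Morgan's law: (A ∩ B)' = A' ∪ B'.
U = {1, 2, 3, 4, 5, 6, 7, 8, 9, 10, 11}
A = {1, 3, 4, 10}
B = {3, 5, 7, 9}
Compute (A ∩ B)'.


U = {1, 2, 3, 4, 5, 6, 7, 8, 9, 10, 11}
A = {1, 3, 4, 10}, B = {3, 5, 7, 9}
A ∩ B = {3}
(A ∩ B)' = U \ (A ∩ B) = {1, 2, 4, 5, 6, 7, 8, 9, 10, 11}
Verification via A' ∪ B': A' = {2, 5, 6, 7, 8, 9, 11}, B' = {1, 2, 4, 6, 8, 10, 11}
A' ∪ B' = {1, 2, 4, 5, 6, 7, 8, 9, 10, 11} ✓

{1, 2, 4, 5, 6, 7, 8, 9, 10, 11}


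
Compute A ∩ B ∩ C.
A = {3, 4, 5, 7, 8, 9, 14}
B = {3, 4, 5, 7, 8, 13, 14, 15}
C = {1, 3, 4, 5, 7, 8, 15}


Set A = {3, 4, 5, 7, 8, 9, 14}
Set B = {3, 4, 5, 7, 8, 13, 14, 15}
Set C = {1, 3, 4, 5, 7, 8, 15}
First, A ∩ B = {3, 4, 5, 7, 8, 14}
Then, (A ∩ B) ∩ C = {3, 4, 5, 7, 8}

{3, 4, 5, 7, 8}


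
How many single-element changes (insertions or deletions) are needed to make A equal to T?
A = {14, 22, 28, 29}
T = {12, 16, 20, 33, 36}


Set A = {14, 22, 28, 29}
Set T = {12, 16, 20, 33, 36}
Elements to remove from A (in A, not in T): {14, 22, 28, 29} → 4 removals
Elements to add to A (in T, not in A): {12, 16, 20, 33, 36} → 5 additions
Total edits = 4 + 5 = 9

9


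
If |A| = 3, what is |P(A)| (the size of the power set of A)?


The set has 3 elements.
The power set contains all possible subsets.
|P(A)| = 2^|A| = 2^3 = 8

8


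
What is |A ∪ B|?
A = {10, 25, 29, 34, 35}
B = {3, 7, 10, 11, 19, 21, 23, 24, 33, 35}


Set A = {10, 25, 29, 34, 35}, |A| = 5
Set B = {3, 7, 10, 11, 19, 21, 23, 24, 33, 35}, |B| = 10
A ∩ B = {10, 35}, |A ∩ B| = 2
|A ∪ B| = |A| + |B| - |A ∩ B| = 5 + 10 - 2 = 13

13


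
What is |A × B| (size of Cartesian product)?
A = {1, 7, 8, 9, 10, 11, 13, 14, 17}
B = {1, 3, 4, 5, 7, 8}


Set A = {1, 7, 8, 9, 10, 11, 13, 14, 17} has 9 elements.
Set B = {1, 3, 4, 5, 7, 8} has 6 elements.
|A × B| = |A| × |B| = 9 × 6 = 54

54


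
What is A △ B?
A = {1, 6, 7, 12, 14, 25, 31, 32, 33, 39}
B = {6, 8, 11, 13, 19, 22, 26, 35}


Set A = {1, 6, 7, 12, 14, 25, 31, 32, 33, 39}
Set B = {6, 8, 11, 13, 19, 22, 26, 35}
A △ B = (A \ B) ∪ (B \ A)
Elements in A but not B: {1, 7, 12, 14, 25, 31, 32, 33, 39}
Elements in B but not A: {8, 11, 13, 19, 22, 26, 35}
A △ B = {1, 7, 8, 11, 12, 13, 14, 19, 22, 25, 26, 31, 32, 33, 35, 39}

{1, 7, 8, 11, 12, 13, 14, 19, 22, 25, 26, 31, 32, 33, 35, 39}


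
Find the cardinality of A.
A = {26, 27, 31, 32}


Set A = {26, 27, 31, 32}
Listing elements: 26, 27, 31, 32
Counting: 4 elements
|A| = 4

4


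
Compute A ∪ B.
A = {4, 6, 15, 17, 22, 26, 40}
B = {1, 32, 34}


Set A = {4, 6, 15, 17, 22, 26, 40}
Set B = {1, 32, 34}
A ∪ B includes all elements in either set.
Elements from A: {4, 6, 15, 17, 22, 26, 40}
Elements from B not already included: {1, 32, 34}
A ∪ B = {1, 4, 6, 15, 17, 22, 26, 32, 34, 40}

{1, 4, 6, 15, 17, 22, 26, 32, 34, 40}


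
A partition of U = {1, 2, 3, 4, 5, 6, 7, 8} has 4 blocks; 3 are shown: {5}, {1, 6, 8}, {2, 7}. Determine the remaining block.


U = {1, 2, 3, 4, 5, 6, 7, 8}
Shown blocks: {5}, {1, 6, 8}, {2, 7}
A partition's blocks are pairwise disjoint and cover U, so the missing block = U \ (union of shown blocks).
Union of shown blocks: {1, 2, 5, 6, 7, 8}
Missing block = U \ (union) = {3, 4}

{3, 4}


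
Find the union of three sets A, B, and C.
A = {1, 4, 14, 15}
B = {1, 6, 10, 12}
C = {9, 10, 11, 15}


Set A = {1, 4, 14, 15}
Set B = {1, 6, 10, 12}
Set C = {9, 10, 11, 15}
First, A ∪ B = {1, 4, 6, 10, 12, 14, 15}
Then, (A ∪ B) ∪ C = {1, 4, 6, 9, 10, 11, 12, 14, 15}

{1, 4, 6, 9, 10, 11, 12, 14, 15}


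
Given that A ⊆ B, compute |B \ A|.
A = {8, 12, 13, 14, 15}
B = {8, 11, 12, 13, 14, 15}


Set A = {8, 12, 13, 14, 15}, |A| = 5
Set B = {8, 11, 12, 13, 14, 15}, |B| = 6
Since A ⊆ B: B \ A = {11}
|B| - |A| = 6 - 5 = 1

1


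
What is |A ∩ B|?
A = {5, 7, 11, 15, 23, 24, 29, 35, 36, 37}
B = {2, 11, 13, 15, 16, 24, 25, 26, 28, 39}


Set A = {5, 7, 11, 15, 23, 24, 29, 35, 36, 37}
Set B = {2, 11, 13, 15, 16, 24, 25, 26, 28, 39}
A ∩ B = {11, 15, 24}
|A ∩ B| = 3

3


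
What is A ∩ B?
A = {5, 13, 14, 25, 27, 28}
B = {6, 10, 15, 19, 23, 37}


Set A = {5, 13, 14, 25, 27, 28}
Set B = {6, 10, 15, 19, 23, 37}
A ∩ B includes only elements in both sets.
Check each element of A against B:
5 ✗, 13 ✗, 14 ✗, 25 ✗, 27 ✗, 28 ✗
A ∩ B = {}

{}


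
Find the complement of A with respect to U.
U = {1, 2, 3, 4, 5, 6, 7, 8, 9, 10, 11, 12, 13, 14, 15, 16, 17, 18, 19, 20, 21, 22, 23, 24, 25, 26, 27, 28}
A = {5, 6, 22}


Universal set U = {1, 2, 3, 4, 5, 6, 7, 8, 9, 10, 11, 12, 13, 14, 15, 16, 17, 18, 19, 20, 21, 22, 23, 24, 25, 26, 27, 28}
Set A = {5, 6, 22}
A' = U \ A = elements in U but not in A
Checking each element of U:
1 (not in A, include), 2 (not in A, include), 3 (not in A, include), 4 (not in A, include), 5 (in A, exclude), 6 (in A, exclude), 7 (not in A, include), 8 (not in A, include), 9 (not in A, include), 10 (not in A, include), 11 (not in A, include), 12 (not in A, include), 13 (not in A, include), 14 (not in A, include), 15 (not in A, include), 16 (not in A, include), 17 (not in A, include), 18 (not in A, include), 19 (not in A, include), 20 (not in A, include), 21 (not in A, include), 22 (in A, exclude), 23 (not in A, include), 24 (not in A, include), 25 (not in A, include), 26 (not in A, include), 27 (not in A, include), 28 (not in A, include)
A' = {1, 2, 3, 4, 7, 8, 9, 10, 11, 12, 13, 14, 15, 16, 17, 18, 19, 20, 21, 23, 24, 25, 26, 27, 28}

{1, 2, 3, 4, 7, 8, 9, 10, 11, 12, 13, 14, 15, 16, 17, 18, 19, 20, 21, 23, 24, 25, 26, 27, 28}


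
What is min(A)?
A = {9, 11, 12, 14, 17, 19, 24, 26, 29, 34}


Set A = {9, 11, 12, 14, 17, 19, 24, 26, 29, 34}
Elements in ascending order: 9, 11, 12, 14, 17, 19, 24, 26, 29, 34
The smallest element is 9.

9


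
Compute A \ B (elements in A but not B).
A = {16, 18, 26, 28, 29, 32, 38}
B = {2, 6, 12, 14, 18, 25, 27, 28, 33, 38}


Set A = {16, 18, 26, 28, 29, 32, 38}
Set B = {2, 6, 12, 14, 18, 25, 27, 28, 33, 38}
A \ B includes elements in A that are not in B.
Check each element of A:
16 (not in B, keep), 18 (in B, remove), 26 (not in B, keep), 28 (in B, remove), 29 (not in B, keep), 32 (not in B, keep), 38 (in B, remove)
A \ B = {16, 26, 29, 32}

{16, 26, 29, 32}


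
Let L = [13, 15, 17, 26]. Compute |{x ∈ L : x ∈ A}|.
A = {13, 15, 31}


Set A = {13, 15, 31}
Candidates: [13, 15, 17, 26]
Check each candidate:
13 ∈ A, 15 ∈ A, 17 ∉ A, 26 ∉ A
Count of candidates in A: 2

2


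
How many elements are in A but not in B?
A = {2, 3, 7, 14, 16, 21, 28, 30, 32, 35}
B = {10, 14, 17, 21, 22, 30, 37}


Set A = {2, 3, 7, 14, 16, 21, 28, 30, 32, 35}
Set B = {10, 14, 17, 21, 22, 30, 37}
A \ B = {2, 3, 7, 16, 28, 32, 35}
|A \ B| = 7

7


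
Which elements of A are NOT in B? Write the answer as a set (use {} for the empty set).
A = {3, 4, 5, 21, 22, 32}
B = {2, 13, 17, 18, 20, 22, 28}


Set A = {3, 4, 5, 21, 22, 32}
Set B = {2, 13, 17, 18, 20, 22, 28}
Check each element of A against B:
3 ∉ B (include), 4 ∉ B (include), 5 ∉ B (include), 21 ∉ B (include), 22 ∈ B, 32 ∉ B (include)
Elements of A not in B: {3, 4, 5, 21, 32}

{3, 4, 5, 21, 32}


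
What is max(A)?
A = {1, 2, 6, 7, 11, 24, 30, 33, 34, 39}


Set A = {1, 2, 6, 7, 11, 24, 30, 33, 34, 39}
Elements in ascending order: 1, 2, 6, 7, 11, 24, 30, 33, 34, 39
The largest element is 39.

39


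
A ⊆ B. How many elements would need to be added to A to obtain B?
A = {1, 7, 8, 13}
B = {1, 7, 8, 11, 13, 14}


Set A = {1, 7, 8, 13}, |A| = 4
Set B = {1, 7, 8, 11, 13, 14}, |B| = 6
Since A ⊆ B: B \ A = {11, 14}
|B| - |A| = 6 - 4 = 2

2


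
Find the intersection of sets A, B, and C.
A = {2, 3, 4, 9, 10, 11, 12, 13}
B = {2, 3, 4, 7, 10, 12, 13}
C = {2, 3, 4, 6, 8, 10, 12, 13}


Set A = {2, 3, 4, 9, 10, 11, 12, 13}
Set B = {2, 3, 4, 7, 10, 12, 13}
Set C = {2, 3, 4, 6, 8, 10, 12, 13}
First, A ∩ B = {2, 3, 4, 10, 12, 13}
Then, (A ∩ B) ∩ C = {2, 3, 4, 10, 12, 13}

{2, 3, 4, 10, 12, 13}


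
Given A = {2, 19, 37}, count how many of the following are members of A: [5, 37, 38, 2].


Set A = {2, 19, 37}
Candidates: [5, 37, 38, 2]
Check each candidate:
5 ∉ A, 37 ∈ A, 38 ∉ A, 2 ∈ A
Count of candidates in A: 2

2


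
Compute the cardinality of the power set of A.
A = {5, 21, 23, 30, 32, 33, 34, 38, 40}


Set A = {5, 21, 23, 30, 32, 33, 34, 38, 40}
|A| = 9
The power set P(A) contains all subsets of A.
|P(A)| = 2^|A| = 2^9 = 512

512


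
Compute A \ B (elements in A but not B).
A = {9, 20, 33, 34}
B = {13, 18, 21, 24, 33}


Set A = {9, 20, 33, 34}
Set B = {13, 18, 21, 24, 33}
A \ B includes elements in A that are not in B.
Check each element of A:
9 (not in B, keep), 20 (not in B, keep), 33 (in B, remove), 34 (not in B, keep)
A \ B = {9, 20, 34}

{9, 20, 34}


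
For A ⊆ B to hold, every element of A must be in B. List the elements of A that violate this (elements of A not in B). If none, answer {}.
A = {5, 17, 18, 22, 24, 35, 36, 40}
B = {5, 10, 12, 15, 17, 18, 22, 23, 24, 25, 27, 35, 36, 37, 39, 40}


Set A = {5, 17, 18, 22, 24, 35, 36, 40}
Set B = {5, 10, 12, 15, 17, 18, 22, 23, 24, 25, 27, 35, 36, 37, 39, 40}
Check each element of A against B:
5 ∈ B, 17 ∈ B, 18 ∈ B, 22 ∈ B, 24 ∈ B, 35 ∈ B, 36 ∈ B, 40 ∈ B
Elements of A not in B: {}

{}


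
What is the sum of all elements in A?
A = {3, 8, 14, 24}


Set A = {3, 8, 14, 24}
Sum = 3 + 8 + 14 + 24 = 49

49


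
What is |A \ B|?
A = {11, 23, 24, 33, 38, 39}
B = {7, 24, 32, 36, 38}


Set A = {11, 23, 24, 33, 38, 39}
Set B = {7, 24, 32, 36, 38}
A \ B = {11, 23, 33, 39}
|A \ B| = 4

4


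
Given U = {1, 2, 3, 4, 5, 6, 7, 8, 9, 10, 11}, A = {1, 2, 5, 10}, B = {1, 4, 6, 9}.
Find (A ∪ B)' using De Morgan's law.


U = {1, 2, 3, 4, 5, 6, 7, 8, 9, 10, 11}
A = {1, 2, 5, 10}, B = {1, 4, 6, 9}
A ∪ B = {1, 2, 4, 5, 6, 9, 10}
(A ∪ B)' = U \ (A ∪ B) = {3, 7, 8, 11}
Verification via A' ∩ B': A' = {3, 4, 6, 7, 8, 9, 11}, B' = {2, 3, 5, 7, 8, 10, 11}
A' ∩ B' = {3, 7, 8, 11} ✓

{3, 7, 8, 11}


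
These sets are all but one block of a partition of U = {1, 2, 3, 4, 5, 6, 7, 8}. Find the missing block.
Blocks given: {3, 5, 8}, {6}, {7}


U = {1, 2, 3, 4, 5, 6, 7, 8}
Shown blocks: {3, 5, 8}, {6}, {7}
A partition's blocks are pairwise disjoint and cover U, so the missing block = U \ (union of shown blocks).
Union of shown blocks: {3, 5, 6, 7, 8}
Missing block = U \ (union) = {1, 2, 4}

{1, 2, 4}


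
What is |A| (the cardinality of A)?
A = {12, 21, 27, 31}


Set A = {12, 21, 27, 31}
Listing elements: 12, 21, 27, 31
Counting: 4 elements
|A| = 4

4


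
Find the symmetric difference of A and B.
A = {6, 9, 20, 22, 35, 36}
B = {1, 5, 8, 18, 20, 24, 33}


Set A = {6, 9, 20, 22, 35, 36}
Set B = {1, 5, 8, 18, 20, 24, 33}
A △ B = (A \ B) ∪ (B \ A)
Elements in A but not B: {6, 9, 22, 35, 36}
Elements in B but not A: {1, 5, 8, 18, 24, 33}
A △ B = {1, 5, 6, 8, 9, 18, 22, 24, 33, 35, 36}

{1, 5, 6, 8, 9, 18, 22, 24, 33, 35, 36}


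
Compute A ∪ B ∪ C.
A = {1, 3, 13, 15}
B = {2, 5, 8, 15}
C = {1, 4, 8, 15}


Set A = {1, 3, 13, 15}
Set B = {2, 5, 8, 15}
Set C = {1, 4, 8, 15}
First, A ∪ B = {1, 2, 3, 5, 8, 13, 15}
Then, (A ∪ B) ∪ C = {1, 2, 3, 4, 5, 8, 13, 15}

{1, 2, 3, 4, 5, 8, 13, 15}


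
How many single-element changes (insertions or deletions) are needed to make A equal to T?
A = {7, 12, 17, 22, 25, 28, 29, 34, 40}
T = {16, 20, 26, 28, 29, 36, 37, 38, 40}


Set A = {7, 12, 17, 22, 25, 28, 29, 34, 40}
Set T = {16, 20, 26, 28, 29, 36, 37, 38, 40}
Elements to remove from A (in A, not in T): {7, 12, 17, 22, 25, 34} → 6 removals
Elements to add to A (in T, not in A): {16, 20, 26, 36, 37, 38} → 6 additions
Total edits = 6 + 6 = 12

12


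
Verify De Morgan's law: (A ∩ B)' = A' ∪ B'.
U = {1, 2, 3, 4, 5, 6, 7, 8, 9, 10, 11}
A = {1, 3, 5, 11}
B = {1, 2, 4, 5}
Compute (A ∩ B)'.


U = {1, 2, 3, 4, 5, 6, 7, 8, 9, 10, 11}
A = {1, 3, 5, 11}, B = {1, 2, 4, 5}
A ∩ B = {1, 5}
(A ∩ B)' = U \ (A ∩ B) = {2, 3, 4, 6, 7, 8, 9, 10, 11}
Verification via A' ∪ B': A' = {2, 4, 6, 7, 8, 9, 10}, B' = {3, 6, 7, 8, 9, 10, 11}
A' ∪ B' = {2, 3, 4, 6, 7, 8, 9, 10, 11} ✓

{2, 3, 4, 6, 7, 8, 9, 10, 11}


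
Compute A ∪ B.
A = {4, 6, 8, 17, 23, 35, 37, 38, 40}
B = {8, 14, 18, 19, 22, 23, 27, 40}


Set A = {4, 6, 8, 17, 23, 35, 37, 38, 40}
Set B = {8, 14, 18, 19, 22, 23, 27, 40}
A ∪ B includes all elements in either set.
Elements from A: {4, 6, 8, 17, 23, 35, 37, 38, 40}
Elements from B not already included: {14, 18, 19, 22, 27}
A ∪ B = {4, 6, 8, 14, 17, 18, 19, 22, 23, 27, 35, 37, 38, 40}

{4, 6, 8, 14, 17, 18, 19, 22, 23, 27, 35, 37, 38, 40}


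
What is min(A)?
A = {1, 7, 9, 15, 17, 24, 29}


Set A = {1, 7, 9, 15, 17, 24, 29}
Elements in ascending order: 1, 7, 9, 15, 17, 24, 29
The smallest element is 1.

1


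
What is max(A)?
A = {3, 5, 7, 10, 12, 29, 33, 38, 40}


Set A = {3, 5, 7, 10, 12, 29, 33, 38, 40}
Elements in ascending order: 3, 5, 7, 10, 12, 29, 33, 38, 40
The largest element is 40.

40


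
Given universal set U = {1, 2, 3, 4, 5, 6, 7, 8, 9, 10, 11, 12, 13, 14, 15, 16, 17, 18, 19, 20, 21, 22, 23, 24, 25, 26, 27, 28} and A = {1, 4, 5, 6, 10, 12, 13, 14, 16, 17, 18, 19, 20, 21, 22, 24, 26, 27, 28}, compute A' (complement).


Universal set U = {1, 2, 3, 4, 5, 6, 7, 8, 9, 10, 11, 12, 13, 14, 15, 16, 17, 18, 19, 20, 21, 22, 23, 24, 25, 26, 27, 28}
Set A = {1, 4, 5, 6, 10, 12, 13, 14, 16, 17, 18, 19, 20, 21, 22, 24, 26, 27, 28}
A' = U \ A = elements in U but not in A
Checking each element of U:
1 (in A, exclude), 2 (not in A, include), 3 (not in A, include), 4 (in A, exclude), 5 (in A, exclude), 6 (in A, exclude), 7 (not in A, include), 8 (not in A, include), 9 (not in A, include), 10 (in A, exclude), 11 (not in A, include), 12 (in A, exclude), 13 (in A, exclude), 14 (in A, exclude), 15 (not in A, include), 16 (in A, exclude), 17 (in A, exclude), 18 (in A, exclude), 19 (in A, exclude), 20 (in A, exclude), 21 (in A, exclude), 22 (in A, exclude), 23 (not in A, include), 24 (in A, exclude), 25 (not in A, include), 26 (in A, exclude), 27 (in A, exclude), 28 (in A, exclude)
A' = {2, 3, 7, 8, 9, 11, 15, 23, 25}

{2, 3, 7, 8, 9, 11, 15, 23, 25}


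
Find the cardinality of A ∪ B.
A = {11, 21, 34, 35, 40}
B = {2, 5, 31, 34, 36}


Set A = {11, 21, 34, 35, 40}, |A| = 5
Set B = {2, 5, 31, 34, 36}, |B| = 5
A ∩ B = {34}, |A ∩ B| = 1
|A ∪ B| = |A| + |B| - |A ∩ B| = 5 + 5 - 1 = 9

9


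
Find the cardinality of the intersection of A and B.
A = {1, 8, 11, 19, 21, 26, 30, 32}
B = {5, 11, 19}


Set A = {1, 8, 11, 19, 21, 26, 30, 32}
Set B = {5, 11, 19}
A ∩ B = {11, 19}
|A ∩ B| = 2

2


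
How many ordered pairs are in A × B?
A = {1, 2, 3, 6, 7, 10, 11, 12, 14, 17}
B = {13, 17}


Set A = {1, 2, 3, 6, 7, 10, 11, 12, 14, 17} has 10 elements.
Set B = {13, 17} has 2 elements.
|A × B| = |A| × |B| = 10 × 2 = 20

20


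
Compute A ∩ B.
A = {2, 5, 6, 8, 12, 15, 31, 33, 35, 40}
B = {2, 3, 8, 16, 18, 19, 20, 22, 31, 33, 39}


Set A = {2, 5, 6, 8, 12, 15, 31, 33, 35, 40}
Set B = {2, 3, 8, 16, 18, 19, 20, 22, 31, 33, 39}
A ∩ B includes only elements in both sets.
Check each element of A against B:
2 ✓, 5 ✗, 6 ✗, 8 ✓, 12 ✗, 15 ✗, 31 ✓, 33 ✓, 35 ✗, 40 ✗
A ∩ B = {2, 8, 31, 33}

{2, 8, 31, 33}


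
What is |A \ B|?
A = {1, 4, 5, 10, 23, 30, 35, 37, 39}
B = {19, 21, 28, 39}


Set A = {1, 4, 5, 10, 23, 30, 35, 37, 39}
Set B = {19, 21, 28, 39}
A \ B = {1, 4, 5, 10, 23, 30, 35, 37}
|A \ B| = 8

8


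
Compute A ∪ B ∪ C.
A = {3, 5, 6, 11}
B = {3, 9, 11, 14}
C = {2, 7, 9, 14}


Set A = {3, 5, 6, 11}
Set B = {3, 9, 11, 14}
Set C = {2, 7, 9, 14}
First, A ∪ B = {3, 5, 6, 9, 11, 14}
Then, (A ∪ B) ∪ C = {2, 3, 5, 6, 7, 9, 11, 14}

{2, 3, 5, 6, 7, 9, 11, 14}


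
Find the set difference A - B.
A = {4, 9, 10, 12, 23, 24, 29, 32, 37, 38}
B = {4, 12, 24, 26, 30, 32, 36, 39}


Set A = {4, 9, 10, 12, 23, 24, 29, 32, 37, 38}
Set B = {4, 12, 24, 26, 30, 32, 36, 39}
A \ B includes elements in A that are not in B.
Check each element of A:
4 (in B, remove), 9 (not in B, keep), 10 (not in B, keep), 12 (in B, remove), 23 (not in B, keep), 24 (in B, remove), 29 (not in B, keep), 32 (in B, remove), 37 (not in B, keep), 38 (not in B, keep)
A \ B = {9, 10, 23, 29, 37, 38}

{9, 10, 23, 29, 37, 38}


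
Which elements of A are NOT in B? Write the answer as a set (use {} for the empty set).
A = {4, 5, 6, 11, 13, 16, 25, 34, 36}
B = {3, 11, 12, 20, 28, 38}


Set A = {4, 5, 6, 11, 13, 16, 25, 34, 36}
Set B = {3, 11, 12, 20, 28, 38}
Check each element of A against B:
4 ∉ B (include), 5 ∉ B (include), 6 ∉ B (include), 11 ∈ B, 13 ∉ B (include), 16 ∉ B (include), 25 ∉ B (include), 34 ∉ B (include), 36 ∉ B (include)
Elements of A not in B: {4, 5, 6, 13, 16, 25, 34, 36}

{4, 5, 6, 13, 16, 25, 34, 36}


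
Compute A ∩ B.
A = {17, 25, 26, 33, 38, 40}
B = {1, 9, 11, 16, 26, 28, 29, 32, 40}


Set A = {17, 25, 26, 33, 38, 40}
Set B = {1, 9, 11, 16, 26, 28, 29, 32, 40}
A ∩ B includes only elements in both sets.
Check each element of A against B:
17 ✗, 25 ✗, 26 ✓, 33 ✗, 38 ✗, 40 ✓
A ∩ B = {26, 40}

{26, 40}


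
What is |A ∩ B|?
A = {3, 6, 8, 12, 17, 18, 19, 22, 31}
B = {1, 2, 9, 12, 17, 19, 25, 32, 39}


Set A = {3, 6, 8, 12, 17, 18, 19, 22, 31}
Set B = {1, 2, 9, 12, 17, 19, 25, 32, 39}
A ∩ B = {12, 17, 19}
|A ∩ B| = 3

3


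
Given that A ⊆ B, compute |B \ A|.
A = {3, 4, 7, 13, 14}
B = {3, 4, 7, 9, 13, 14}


Set A = {3, 4, 7, 13, 14}, |A| = 5
Set B = {3, 4, 7, 9, 13, 14}, |B| = 6
Since A ⊆ B: B \ A = {9}
|B| - |A| = 6 - 5 = 1

1


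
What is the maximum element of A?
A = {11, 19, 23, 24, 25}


Set A = {11, 19, 23, 24, 25}
Elements in ascending order: 11, 19, 23, 24, 25
The largest element is 25.

25


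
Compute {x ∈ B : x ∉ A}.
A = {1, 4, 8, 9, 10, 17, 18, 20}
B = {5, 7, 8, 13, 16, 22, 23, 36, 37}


Set A = {1, 4, 8, 9, 10, 17, 18, 20}
Set B = {5, 7, 8, 13, 16, 22, 23, 36, 37}
Check each element of B against A:
5 ∉ A (include), 7 ∉ A (include), 8 ∈ A, 13 ∉ A (include), 16 ∉ A (include), 22 ∉ A (include), 23 ∉ A (include), 36 ∉ A (include), 37 ∉ A (include)
Elements of B not in A: {5, 7, 13, 16, 22, 23, 36, 37}

{5, 7, 13, 16, 22, 23, 36, 37}


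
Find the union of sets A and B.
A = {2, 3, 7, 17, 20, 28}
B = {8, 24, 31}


Set A = {2, 3, 7, 17, 20, 28}
Set B = {8, 24, 31}
A ∪ B includes all elements in either set.
Elements from A: {2, 3, 7, 17, 20, 28}
Elements from B not already included: {8, 24, 31}
A ∪ B = {2, 3, 7, 8, 17, 20, 24, 28, 31}

{2, 3, 7, 8, 17, 20, 24, 28, 31}


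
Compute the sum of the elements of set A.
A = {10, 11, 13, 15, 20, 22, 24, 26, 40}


Set A = {10, 11, 13, 15, 20, 22, 24, 26, 40}
Sum = 10 + 11 + 13 + 15 + 20 + 22 + 24 + 26 + 40 = 181

181


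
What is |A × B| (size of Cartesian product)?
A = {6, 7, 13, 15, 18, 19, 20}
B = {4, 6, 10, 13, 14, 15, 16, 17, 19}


Set A = {6, 7, 13, 15, 18, 19, 20} has 7 elements.
Set B = {4, 6, 10, 13, 14, 15, 16, 17, 19} has 9 elements.
|A × B| = |A| × |B| = 7 × 9 = 63

63


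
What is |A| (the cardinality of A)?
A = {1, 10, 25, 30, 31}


Set A = {1, 10, 25, 30, 31}
Listing elements: 1, 10, 25, 30, 31
Counting: 5 elements
|A| = 5

5


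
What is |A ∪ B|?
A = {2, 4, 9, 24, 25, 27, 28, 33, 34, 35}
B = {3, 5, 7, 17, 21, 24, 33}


Set A = {2, 4, 9, 24, 25, 27, 28, 33, 34, 35}, |A| = 10
Set B = {3, 5, 7, 17, 21, 24, 33}, |B| = 7
A ∩ B = {24, 33}, |A ∩ B| = 2
|A ∪ B| = |A| + |B| - |A ∩ B| = 10 + 7 - 2 = 15

15


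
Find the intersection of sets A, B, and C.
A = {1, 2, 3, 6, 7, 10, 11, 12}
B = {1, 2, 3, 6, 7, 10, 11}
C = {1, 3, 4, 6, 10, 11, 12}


Set A = {1, 2, 3, 6, 7, 10, 11, 12}
Set B = {1, 2, 3, 6, 7, 10, 11}
Set C = {1, 3, 4, 6, 10, 11, 12}
First, A ∩ B = {1, 2, 3, 6, 7, 10, 11}
Then, (A ∩ B) ∩ C = {1, 3, 6, 10, 11}

{1, 3, 6, 10, 11}


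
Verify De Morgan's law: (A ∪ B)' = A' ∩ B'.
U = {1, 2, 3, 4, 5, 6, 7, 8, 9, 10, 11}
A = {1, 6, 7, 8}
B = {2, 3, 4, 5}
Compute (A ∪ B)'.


U = {1, 2, 3, 4, 5, 6, 7, 8, 9, 10, 11}
A = {1, 6, 7, 8}, B = {2, 3, 4, 5}
A ∪ B = {1, 2, 3, 4, 5, 6, 7, 8}
(A ∪ B)' = U \ (A ∪ B) = {9, 10, 11}
Verification via A' ∩ B': A' = {2, 3, 4, 5, 9, 10, 11}, B' = {1, 6, 7, 8, 9, 10, 11}
A' ∩ B' = {9, 10, 11} ✓

{9, 10, 11}
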